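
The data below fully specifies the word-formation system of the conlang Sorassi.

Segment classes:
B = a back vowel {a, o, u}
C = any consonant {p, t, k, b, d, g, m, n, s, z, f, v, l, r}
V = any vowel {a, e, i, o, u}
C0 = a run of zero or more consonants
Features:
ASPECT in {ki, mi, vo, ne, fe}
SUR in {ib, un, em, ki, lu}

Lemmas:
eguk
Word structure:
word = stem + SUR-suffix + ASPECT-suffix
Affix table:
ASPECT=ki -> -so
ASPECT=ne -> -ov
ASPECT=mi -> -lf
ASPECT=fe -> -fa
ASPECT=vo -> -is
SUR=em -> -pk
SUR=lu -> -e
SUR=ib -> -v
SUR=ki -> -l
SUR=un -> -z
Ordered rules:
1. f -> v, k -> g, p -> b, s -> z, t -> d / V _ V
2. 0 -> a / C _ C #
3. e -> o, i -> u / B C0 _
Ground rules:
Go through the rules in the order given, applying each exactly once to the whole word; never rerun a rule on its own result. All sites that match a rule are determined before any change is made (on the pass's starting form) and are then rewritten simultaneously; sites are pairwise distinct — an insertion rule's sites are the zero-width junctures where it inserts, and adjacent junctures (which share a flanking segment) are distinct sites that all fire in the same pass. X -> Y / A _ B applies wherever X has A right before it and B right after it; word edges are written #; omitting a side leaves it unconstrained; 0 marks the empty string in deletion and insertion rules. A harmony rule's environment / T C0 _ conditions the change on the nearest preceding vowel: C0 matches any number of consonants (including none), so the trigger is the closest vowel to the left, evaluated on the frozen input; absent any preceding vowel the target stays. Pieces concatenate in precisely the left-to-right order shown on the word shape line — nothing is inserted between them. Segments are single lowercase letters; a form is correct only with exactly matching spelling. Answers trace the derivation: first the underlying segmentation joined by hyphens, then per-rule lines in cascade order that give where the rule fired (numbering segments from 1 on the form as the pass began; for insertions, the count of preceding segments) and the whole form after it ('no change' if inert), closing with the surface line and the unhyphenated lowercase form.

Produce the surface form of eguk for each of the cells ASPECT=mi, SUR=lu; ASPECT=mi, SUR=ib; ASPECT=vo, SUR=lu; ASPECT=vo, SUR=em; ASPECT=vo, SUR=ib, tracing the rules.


cell ASPECT=mi, SUR=lu:
underlying: eguk-e-lf
1. f -> v, k -> g, p -> b, s -> z, t -> d / V _ V: fires at position(s) 4: egugelf
2. 0 -> a / C _ C #: inserts after position(s) 6: egugelaf
3. e -> o, i -> u / B C0 _: fires at position(s) 5: egugolaf
surface: egugolaf

cell ASPECT=mi, SUR=ib:
underlying: eguk-v-lf
1. f -> v, k -> g, p -> b, s -> z, t -> d / V _ V: no change
2. 0 -> a / C _ C #: inserts after position(s) 6: egukvlaf
3. e -> o, i -> u / B C0 _: no change
surface: egukvlaf

cell ASPECT=vo, SUR=lu:
underlying: eguk-e-is
1. f -> v, k -> g, p -> b, s -> z, t -> d / V _ V: fires at position(s) 4: egugeis
2. 0 -> a / C _ C #: no change
3. e -> o, i -> u / B C0 _: fires at position(s) 5: egugois
surface: egugois

cell ASPECT=vo, SUR=em:
underlying: eguk-pk-is
1. f -> v, k -> g, p -> b, s -> z, t -> d / V _ V: no change
2. 0 -> a / C _ C #: no change
3. e -> o, i -> u / B C0 _: fires at position(s) 7: egukpkus
surface: egukpkus

cell ASPECT=vo, SUR=ib:
underlying: eguk-v-is
1. f -> v, k -> g, p -> b, s -> z, t -> d / V _ V: no change
2. 0 -> a / C _ C #: no change
3. e -> o, i -> u / B C0 _: fires at position(s) 6: egukvus
surface: egukvus


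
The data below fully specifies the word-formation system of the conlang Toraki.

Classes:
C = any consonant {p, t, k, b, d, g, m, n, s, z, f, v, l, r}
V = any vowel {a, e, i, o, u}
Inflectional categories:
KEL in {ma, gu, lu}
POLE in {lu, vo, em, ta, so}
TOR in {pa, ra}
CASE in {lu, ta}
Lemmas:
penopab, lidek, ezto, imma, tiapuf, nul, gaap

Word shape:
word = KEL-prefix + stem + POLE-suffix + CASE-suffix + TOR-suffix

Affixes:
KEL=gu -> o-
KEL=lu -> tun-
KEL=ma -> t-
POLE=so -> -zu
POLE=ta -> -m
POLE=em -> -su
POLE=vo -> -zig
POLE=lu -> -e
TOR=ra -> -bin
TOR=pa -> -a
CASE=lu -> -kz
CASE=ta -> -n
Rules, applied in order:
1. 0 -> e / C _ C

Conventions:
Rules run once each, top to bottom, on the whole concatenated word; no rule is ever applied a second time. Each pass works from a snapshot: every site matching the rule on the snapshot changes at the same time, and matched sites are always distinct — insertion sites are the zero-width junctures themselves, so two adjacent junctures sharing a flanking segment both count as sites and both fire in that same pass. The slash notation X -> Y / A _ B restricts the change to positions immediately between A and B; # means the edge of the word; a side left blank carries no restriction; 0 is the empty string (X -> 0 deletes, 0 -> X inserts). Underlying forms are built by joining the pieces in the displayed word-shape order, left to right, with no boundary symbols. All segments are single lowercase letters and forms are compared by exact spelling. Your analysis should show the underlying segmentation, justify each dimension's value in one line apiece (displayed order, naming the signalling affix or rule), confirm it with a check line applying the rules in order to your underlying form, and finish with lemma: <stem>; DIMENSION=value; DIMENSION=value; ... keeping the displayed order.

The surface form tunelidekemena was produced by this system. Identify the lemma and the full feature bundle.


underlying: tun-lidek-m-n-a
KEL=lu - signalled by the affix tun-
POLE=ta - signalled by the affix -m
TOR=pa - signalled by the affix -a
CASE=ta - signalled by the affix -n
check: tunlidekmna -> tunelidekemena
lemma: lidek; KEL=lu; POLE=ta; TOR=pa; CASE=ta


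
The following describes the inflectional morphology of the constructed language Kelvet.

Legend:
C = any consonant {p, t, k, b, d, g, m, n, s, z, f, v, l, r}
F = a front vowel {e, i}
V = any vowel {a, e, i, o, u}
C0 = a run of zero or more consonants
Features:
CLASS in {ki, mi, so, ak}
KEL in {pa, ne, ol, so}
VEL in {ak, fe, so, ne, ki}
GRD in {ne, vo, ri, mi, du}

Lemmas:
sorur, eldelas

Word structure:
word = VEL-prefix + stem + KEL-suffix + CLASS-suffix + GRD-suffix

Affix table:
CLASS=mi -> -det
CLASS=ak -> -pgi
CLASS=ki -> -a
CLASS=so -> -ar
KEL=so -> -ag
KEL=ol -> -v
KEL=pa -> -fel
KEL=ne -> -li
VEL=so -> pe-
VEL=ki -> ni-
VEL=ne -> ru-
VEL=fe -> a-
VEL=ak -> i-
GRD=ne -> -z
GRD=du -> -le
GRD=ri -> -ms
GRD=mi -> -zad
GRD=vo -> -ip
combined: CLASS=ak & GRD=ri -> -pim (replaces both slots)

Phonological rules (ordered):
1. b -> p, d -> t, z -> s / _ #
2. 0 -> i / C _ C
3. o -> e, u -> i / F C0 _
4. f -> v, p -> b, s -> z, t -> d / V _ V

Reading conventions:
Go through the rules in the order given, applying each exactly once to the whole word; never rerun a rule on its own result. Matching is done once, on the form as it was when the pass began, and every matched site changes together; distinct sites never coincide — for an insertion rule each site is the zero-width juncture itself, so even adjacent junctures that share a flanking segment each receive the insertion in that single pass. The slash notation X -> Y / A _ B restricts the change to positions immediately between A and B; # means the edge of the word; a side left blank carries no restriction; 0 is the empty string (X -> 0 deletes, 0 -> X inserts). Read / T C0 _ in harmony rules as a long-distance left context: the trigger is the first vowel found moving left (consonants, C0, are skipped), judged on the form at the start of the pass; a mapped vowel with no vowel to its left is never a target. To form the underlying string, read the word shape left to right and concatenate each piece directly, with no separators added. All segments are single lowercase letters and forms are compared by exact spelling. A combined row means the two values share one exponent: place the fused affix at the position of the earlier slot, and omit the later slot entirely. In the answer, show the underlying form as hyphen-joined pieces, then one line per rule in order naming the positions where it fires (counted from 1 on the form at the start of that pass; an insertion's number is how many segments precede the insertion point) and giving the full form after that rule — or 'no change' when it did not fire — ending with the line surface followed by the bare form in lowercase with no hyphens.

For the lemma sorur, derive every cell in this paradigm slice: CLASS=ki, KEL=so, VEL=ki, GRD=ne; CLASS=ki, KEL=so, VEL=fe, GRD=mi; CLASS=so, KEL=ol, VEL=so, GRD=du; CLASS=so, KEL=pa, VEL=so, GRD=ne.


cell CLASS=ki, KEL=so, VEL=ki, GRD=ne:
underlying: ni-sorur-ag-a-z
1. b -> p, d -> t, z -> s / _ #: fires at position(s) 11: nisoruragas
2. 0 -> i / C _ C: no change
3. o -> e, u -> i / F C0 _: fires at position(s) 4: niseruragas
4. f -> v, p -> b, s -> z, t -> d / V _ V: fires at position(s) 3: nizeruragas
surface: nizeruragas

cell CLASS=ki, KEL=so, VEL=fe, GRD=mi:
underlying: a-sorur-ag-a-zad
1. b -> p, d -> t, z -> s / _ #: fires at position(s) 12: asoruragazat
2. 0 -> i / C _ C: no change
3. o -> e, u -> i / F C0 _: no change
4. f -> v, p -> b, s -> z, t -> d / V _ V: fires at position(s) 2: azoruragazat
surface: azoruragazat

cell CLASS=so, KEL=ol, VEL=so, GRD=du:
underlying: pe-sorur-v-ar-le
1. b -> p, d -> t, z -> s / _ #: no change
2. 0 -> i / C _ C: inserts after position(s) 7, 10: pesorurivarile
3. o -> e, u -> i / F C0 _: fires at position(s) 4: peserurivarile
4. f -> v, p -> b, s -> z, t -> d / V _ V: fires at position(s) 3: pezerurivarile
surface: pezerurivarile

cell CLASS=so, KEL=pa, VEL=so, GRD=ne:
underlying: pe-sorur-fel-ar-z
1. b -> p, d -> t, z -> s / _ #: fires at position(s) 13: pesorurfelars
2. 0 -> i / C _ C: inserts after position(s) 7, 12: pesorurifelaris
3. o -> e, u -> i / F C0 _: fires at position(s) 4: peserurifelaris
4. f -> v, p -> b, s -> z, t -> d / V _ V: fires at position(s) 3, 9: pezerurivelaris
surface: pezerurivelaris


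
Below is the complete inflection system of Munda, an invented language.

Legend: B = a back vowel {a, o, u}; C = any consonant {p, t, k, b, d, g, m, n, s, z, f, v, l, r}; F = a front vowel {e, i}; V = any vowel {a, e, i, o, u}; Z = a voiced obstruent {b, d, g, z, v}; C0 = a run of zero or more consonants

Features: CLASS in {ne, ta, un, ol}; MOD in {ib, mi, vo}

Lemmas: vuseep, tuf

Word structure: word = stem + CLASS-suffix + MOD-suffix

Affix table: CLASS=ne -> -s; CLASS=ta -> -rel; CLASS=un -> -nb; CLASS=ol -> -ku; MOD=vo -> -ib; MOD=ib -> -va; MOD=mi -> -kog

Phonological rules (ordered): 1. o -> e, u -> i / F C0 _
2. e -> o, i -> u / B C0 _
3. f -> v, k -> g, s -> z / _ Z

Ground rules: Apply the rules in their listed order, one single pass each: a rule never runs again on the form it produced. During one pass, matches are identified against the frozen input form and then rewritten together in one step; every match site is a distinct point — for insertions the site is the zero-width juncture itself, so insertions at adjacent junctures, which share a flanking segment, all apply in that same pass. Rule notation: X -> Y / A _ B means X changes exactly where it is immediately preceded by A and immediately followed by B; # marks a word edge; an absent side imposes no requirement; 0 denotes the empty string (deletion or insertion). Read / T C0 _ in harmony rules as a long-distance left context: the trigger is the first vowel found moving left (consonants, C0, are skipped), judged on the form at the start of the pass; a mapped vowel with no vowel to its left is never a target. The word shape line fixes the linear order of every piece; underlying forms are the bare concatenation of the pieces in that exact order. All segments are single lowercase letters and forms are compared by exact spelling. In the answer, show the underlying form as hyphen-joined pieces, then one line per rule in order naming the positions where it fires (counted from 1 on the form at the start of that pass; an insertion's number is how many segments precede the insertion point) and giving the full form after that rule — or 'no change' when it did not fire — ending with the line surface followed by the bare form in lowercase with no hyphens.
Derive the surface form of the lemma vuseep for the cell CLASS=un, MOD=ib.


underlying: vuseep-nb-va
1. o -> e, u -> i / F C0 _: no change
2. e -> o, i -> u / B C0 _: fires at position(s) 4: vusoepnbva
3. f -> v, k -> g, s -> z / _ Z: no change
surface: vusoepnbva


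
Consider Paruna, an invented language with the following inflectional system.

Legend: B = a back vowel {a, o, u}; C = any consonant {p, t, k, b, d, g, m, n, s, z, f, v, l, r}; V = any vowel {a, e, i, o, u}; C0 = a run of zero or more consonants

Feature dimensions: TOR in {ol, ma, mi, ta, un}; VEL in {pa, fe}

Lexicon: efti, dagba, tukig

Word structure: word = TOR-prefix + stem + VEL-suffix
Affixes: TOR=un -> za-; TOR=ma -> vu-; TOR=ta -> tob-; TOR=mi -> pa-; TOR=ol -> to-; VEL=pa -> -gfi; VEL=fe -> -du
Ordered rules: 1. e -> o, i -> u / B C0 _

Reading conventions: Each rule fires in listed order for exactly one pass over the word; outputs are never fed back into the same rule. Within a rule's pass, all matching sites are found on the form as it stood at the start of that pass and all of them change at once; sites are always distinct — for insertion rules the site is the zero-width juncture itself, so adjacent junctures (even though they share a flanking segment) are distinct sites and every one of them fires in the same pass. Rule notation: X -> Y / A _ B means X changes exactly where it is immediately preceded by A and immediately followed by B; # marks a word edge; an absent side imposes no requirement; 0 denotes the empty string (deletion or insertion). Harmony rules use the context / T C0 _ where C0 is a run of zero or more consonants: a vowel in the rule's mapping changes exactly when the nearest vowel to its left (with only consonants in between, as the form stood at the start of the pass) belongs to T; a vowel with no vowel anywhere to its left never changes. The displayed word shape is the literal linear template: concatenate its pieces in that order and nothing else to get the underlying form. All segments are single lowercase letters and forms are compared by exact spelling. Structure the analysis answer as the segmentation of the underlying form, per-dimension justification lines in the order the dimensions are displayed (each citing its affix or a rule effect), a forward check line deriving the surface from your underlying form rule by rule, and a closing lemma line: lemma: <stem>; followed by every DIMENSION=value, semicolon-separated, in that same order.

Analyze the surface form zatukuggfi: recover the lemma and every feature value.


underlying: za-tukig-gfi
TOR=un - signalled by the affix za-
VEL=pa - signalled by the affix -gfi
check: zatukiggfi -> zatukuggfi
lemma: tukig; TOR=un; VEL=pa


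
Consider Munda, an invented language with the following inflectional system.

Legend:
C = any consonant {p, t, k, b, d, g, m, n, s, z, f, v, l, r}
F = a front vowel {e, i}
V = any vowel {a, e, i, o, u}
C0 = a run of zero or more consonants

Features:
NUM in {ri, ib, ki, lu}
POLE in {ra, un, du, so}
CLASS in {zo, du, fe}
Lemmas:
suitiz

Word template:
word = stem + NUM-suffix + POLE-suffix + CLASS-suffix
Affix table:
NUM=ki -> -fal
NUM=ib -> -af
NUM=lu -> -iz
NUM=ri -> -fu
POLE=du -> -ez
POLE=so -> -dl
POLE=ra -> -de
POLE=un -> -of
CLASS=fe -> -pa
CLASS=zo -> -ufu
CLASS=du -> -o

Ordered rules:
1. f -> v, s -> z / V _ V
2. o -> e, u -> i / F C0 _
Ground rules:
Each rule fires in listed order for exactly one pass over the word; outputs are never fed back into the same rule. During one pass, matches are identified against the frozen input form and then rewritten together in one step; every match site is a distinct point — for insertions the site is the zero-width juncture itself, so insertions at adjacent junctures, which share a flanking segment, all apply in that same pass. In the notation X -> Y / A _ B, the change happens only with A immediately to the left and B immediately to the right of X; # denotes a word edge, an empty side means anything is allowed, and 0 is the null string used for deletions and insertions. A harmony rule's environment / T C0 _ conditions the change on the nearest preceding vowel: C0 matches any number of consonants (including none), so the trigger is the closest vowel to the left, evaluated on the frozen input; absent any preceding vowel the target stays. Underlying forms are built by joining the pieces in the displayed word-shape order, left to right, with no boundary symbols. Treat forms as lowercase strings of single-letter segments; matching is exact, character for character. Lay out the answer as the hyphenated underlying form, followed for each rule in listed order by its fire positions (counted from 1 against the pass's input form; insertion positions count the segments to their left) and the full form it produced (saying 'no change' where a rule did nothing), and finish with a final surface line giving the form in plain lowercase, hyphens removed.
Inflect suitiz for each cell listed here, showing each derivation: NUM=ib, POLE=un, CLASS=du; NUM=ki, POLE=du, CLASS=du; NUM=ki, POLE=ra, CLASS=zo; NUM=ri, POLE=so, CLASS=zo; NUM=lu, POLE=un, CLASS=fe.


cell NUM=ib, POLE=un, CLASS=du:
underlying: suitiz-af-of-o
1. f -> v, s -> z / V _ V: fires at position(s) 8, 10: suitizavovo
2. o -> e, u -> i / F C0 _: no change
surface: suitizavovo

cell NUM=ki, POLE=du, CLASS=du:
underlying: suitiz-fal-ez-o
1. f -> v, s -> z / V _ V: no change
2. o -> e, u -> i / F C0 _: fires at position(s) 12: suitizfaleze
surface: suitizfaleze

cell NUM=ki, POLE=ra, CLASS=zo:
underlying: suitiz-fal-de-ufu
1. f -> v, s -> z / V _ V: fires at position(s) 13: suitizfaldeuvu
2. o -> e, u -> i / F C0 _: fires at position(s) 12: suitizfaldeivu
surface: suitizfaldeivu

cell NUM=ri, POLE=so, CLASS=zo:
underlying: suitiz-fu-dl-ufu
1. f -> v, s -> z / V _ V: fires at position(s) 12: suitizfudluvu
2. o -> e, u -> i / F C0 _: fires at position(s) 8: suitizfidluvu
surface: suitizfidluvu

cell NUM=lu, POLE=un, CLASS=fe:
underlying: suitiz-iz-of-pa
1. f -> v, s -> z / V _ V: no change
2. o -> e, u -> i / F C0 _: fires at position(s) 9: suitizizefpa
surface: suitizizefpa


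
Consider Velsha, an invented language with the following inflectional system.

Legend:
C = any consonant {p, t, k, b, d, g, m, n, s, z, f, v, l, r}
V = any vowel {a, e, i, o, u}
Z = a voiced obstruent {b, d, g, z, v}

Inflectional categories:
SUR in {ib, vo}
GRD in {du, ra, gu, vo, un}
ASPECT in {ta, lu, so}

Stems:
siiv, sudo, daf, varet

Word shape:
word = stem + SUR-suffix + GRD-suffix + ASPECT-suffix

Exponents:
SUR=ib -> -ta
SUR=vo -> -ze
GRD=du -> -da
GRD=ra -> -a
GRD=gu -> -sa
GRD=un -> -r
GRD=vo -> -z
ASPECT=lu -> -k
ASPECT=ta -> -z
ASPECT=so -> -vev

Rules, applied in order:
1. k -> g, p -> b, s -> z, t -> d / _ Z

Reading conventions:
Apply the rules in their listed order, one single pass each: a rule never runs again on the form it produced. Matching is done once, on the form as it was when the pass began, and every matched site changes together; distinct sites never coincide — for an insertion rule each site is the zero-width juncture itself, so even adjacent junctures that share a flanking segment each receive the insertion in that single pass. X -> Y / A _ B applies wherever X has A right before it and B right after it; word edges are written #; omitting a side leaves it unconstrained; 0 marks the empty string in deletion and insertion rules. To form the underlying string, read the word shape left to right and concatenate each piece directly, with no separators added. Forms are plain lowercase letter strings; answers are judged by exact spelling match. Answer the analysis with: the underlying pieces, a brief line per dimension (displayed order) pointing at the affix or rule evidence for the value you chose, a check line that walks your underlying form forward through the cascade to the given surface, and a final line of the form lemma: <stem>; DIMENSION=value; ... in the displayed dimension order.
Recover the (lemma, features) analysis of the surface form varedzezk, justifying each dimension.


underlying: varet-ze-z-k
SUR=vo - signalled by the affix -ze
GRD=vo - signalled by the affix -z
ASPECT=lu - signalled by the affix -k
check: varetzezk -> varedzezk
lemma: varet; SUR=vo; GRD=vo; ASPECT=lu


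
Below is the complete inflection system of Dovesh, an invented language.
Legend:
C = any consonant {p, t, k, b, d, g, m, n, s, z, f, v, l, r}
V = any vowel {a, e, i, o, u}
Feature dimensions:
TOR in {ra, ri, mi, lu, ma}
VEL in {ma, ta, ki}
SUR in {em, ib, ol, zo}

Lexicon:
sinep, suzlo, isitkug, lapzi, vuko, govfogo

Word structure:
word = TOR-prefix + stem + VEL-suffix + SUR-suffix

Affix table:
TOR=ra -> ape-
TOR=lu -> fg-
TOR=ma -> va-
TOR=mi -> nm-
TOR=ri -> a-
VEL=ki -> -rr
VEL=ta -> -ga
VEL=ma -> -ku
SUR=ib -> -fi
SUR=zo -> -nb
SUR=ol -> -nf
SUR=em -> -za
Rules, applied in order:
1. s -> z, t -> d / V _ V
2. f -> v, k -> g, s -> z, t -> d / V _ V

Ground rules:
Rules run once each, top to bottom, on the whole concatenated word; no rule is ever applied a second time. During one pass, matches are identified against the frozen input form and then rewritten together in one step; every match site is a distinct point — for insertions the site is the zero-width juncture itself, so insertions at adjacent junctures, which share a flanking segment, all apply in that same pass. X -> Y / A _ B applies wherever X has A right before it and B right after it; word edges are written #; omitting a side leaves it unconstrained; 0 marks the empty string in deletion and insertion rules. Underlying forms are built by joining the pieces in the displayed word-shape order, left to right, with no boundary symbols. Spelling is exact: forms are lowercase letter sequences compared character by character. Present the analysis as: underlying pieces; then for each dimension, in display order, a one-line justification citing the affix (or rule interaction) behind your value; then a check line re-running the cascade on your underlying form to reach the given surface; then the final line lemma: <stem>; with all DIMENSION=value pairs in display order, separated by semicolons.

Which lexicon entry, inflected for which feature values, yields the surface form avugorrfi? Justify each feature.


underlying: a-vuko-rr-fi
TOR=ri - signalled by the affix a-
VEL=ki - signalled by the affix -rr
SUR=ib - signalled by the affix -fi
check: avukorrfi -> avukorrfi -> avugorrfi
lemma: vuko; TOR=ri; VEL=ki; SUR=ib


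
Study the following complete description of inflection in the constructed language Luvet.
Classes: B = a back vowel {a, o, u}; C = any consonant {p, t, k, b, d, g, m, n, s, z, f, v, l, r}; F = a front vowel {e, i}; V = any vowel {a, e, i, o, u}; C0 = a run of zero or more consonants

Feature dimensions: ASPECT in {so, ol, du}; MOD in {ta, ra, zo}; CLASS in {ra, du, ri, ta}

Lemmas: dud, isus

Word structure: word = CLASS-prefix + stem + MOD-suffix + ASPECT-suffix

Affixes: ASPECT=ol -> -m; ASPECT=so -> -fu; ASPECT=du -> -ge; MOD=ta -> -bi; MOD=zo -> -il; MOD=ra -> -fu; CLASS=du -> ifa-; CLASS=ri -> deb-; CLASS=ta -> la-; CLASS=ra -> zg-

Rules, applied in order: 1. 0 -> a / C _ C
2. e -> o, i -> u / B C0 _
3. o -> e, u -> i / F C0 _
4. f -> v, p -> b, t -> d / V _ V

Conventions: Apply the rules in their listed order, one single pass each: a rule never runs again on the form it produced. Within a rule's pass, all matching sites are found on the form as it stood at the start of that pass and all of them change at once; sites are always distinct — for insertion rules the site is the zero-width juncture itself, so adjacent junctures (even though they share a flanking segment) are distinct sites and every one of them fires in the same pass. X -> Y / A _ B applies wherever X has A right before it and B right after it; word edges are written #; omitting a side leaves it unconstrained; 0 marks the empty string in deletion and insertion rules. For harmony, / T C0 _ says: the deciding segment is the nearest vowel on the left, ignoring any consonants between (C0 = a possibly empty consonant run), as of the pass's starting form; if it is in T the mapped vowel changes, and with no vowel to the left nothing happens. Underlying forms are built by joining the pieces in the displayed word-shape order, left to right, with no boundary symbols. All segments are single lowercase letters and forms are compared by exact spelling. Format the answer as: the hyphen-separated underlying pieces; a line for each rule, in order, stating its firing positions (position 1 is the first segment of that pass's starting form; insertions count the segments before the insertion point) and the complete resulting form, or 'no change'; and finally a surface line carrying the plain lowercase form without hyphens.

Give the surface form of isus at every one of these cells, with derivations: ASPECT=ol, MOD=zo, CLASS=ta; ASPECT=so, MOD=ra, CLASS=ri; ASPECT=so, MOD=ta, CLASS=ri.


cell ASPECT=ol, MOD=zo, CLASS=ta:
underlying: la-isus-il-m
1. 0 -> a / C _ C: inserts after position(s) 8: laisusilam
2. e -> o, i -> u / B C0 _: fires at position(s) 3, 7: laususulam
3. o -> e, u -> i / F C0 _: no change
4. f -> v, p -> b, t -> d / V _ V: no change
surface: laususulam

cell ASPECT=so, MOD=ra, CLASS=ri:
underlying: deb-isus-fu-fu
1. 0 -> a / C _ C: inserts after position(s) 7: debisusafufu
2. e -> o, i -> u / B C0 _: no change
3. o -> e, u -> i / F C0 _: fires at position(s) 6: debisisafufu
4. f -> v, p -> b, t -> d / V _ V: fires at position(s) 9, 11: debisisavuvu
surface: debisisavuvu

cell ASPECT=so, MOD=ta, CLASS=ri:
underlying: deb-isus-bi-fu
1. 0 -> a / C _ C: inserts after position(s) 7: debisusabifu
2. e -> o, i -> u / B C0 _: fires at position(s) 10: debisusabufu
3. o -> e, u -> i / F C0 _: fires at position(s) 6: debisisabufu
4. f -> v, p -> b, t -> d / V _ V: fires at position(s) 11: debisisabuvu
surface: debisisabuvu


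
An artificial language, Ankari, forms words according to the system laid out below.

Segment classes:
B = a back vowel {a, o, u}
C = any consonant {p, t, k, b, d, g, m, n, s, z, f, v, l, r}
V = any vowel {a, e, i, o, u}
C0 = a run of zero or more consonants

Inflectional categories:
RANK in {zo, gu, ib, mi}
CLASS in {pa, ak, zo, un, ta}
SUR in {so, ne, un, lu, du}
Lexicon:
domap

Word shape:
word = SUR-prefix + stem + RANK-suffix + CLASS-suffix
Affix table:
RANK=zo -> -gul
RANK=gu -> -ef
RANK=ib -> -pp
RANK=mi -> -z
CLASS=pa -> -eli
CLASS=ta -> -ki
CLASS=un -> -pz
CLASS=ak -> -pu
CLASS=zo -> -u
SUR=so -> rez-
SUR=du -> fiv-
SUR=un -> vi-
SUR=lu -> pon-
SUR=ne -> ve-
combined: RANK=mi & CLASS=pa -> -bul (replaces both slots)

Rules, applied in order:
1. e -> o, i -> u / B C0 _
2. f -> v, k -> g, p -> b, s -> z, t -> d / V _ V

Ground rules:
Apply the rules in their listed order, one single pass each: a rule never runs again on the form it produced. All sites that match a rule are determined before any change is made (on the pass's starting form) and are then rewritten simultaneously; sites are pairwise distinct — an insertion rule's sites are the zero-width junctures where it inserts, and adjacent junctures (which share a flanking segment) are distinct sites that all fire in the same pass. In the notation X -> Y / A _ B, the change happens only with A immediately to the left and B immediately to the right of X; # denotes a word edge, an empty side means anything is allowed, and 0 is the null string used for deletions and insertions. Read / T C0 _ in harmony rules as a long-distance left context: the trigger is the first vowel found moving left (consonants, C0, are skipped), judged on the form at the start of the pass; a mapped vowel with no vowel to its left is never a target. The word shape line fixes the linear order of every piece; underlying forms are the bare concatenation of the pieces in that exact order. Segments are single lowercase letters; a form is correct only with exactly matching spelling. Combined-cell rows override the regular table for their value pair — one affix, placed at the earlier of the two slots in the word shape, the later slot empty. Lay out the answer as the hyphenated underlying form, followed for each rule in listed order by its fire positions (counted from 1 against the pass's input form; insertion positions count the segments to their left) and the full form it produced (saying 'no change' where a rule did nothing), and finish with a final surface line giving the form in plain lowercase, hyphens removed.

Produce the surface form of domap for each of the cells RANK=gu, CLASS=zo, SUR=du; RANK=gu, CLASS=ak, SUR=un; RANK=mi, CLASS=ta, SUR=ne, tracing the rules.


cell RANK=gu, CLASS=zo, SUR=du:
underlying: fiv-domap-ef-u
1. e -> o, i -> u / B C0 _: fires at position(s) 9: fivdomapofu
2. f -> v, k -> g, p -> b, s -> z, t -> d / V _ V: fires at position(s) 8, 10: fivdomabovu
surface: fivdomabovu

cell RANK=gu, CLASS=ak, SUR=un:
underlying: vi-domap-ef-pu
1. e -> o, i -> u / B C0 _: fires at position(s) 8: vidomapofpu
2. f -> v, k -> g, p -> b, s -> z, t -> d / V _ V: fires at position(s) 7: vidomabofpu
surface: vidomabofpu

cell RANK=mi, CLASS=ta, SUR=ne:
underlying: ve-domap-z-ki
1. e -> o, i -> u / B C0 _: fires at position(s) 10: vedomapzku
2. f -> v, k -> g, p -> b, s -> z, t -> d / V _ V: no change
surface: vedomapzku


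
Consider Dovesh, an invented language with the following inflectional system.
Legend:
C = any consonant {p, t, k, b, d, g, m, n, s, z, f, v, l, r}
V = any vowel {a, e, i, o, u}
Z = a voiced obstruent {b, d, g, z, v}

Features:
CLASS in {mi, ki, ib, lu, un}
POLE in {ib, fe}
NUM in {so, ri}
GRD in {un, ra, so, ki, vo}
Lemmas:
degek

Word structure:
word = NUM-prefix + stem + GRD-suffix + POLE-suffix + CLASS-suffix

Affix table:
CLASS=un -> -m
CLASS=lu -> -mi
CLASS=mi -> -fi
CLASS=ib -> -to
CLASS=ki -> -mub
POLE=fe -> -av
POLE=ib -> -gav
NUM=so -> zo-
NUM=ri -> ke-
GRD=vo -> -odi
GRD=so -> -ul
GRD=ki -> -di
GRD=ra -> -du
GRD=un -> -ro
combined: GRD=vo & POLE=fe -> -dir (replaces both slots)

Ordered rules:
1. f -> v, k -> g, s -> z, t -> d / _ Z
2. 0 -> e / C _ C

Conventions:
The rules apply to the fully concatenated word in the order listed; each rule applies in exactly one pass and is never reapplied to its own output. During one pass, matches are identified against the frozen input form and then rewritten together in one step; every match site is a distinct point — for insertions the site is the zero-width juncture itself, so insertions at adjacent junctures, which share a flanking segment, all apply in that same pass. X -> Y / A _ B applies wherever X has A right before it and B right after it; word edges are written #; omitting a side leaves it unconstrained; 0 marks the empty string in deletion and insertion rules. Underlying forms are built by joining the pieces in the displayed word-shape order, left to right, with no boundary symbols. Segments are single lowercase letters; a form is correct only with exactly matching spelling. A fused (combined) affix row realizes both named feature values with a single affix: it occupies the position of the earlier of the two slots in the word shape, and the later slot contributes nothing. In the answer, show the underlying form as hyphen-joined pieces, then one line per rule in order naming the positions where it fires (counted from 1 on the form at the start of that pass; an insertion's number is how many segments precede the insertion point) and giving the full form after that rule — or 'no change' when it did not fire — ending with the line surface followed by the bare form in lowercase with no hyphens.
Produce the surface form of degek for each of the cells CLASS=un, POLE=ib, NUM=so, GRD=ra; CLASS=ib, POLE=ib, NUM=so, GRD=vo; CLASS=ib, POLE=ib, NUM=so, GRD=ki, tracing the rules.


cell CLASS=un, POLE=ib, NUM=so, GRD=ra:
underlying: zo-degek-du-gav-m
1. f -> v, k -> g, s -> z, t -> d / _ Z: fires at position(s) 7: zodegegdugavm
2. 0 -> e / C _ C: inserts after position(s) 7, 12: zodegegedugavem
surface: zodegegedugavem

cell CLASS=ib, POLE=ib, NUM=so, GRD=vo:
underlying: zo-degek-odi-gav-to
1. f -> v, k -> g, s -> z, t -> d / _ Z: no change
2. 0 -> e / C _ C: inserts after position(s) 13: zodegekodigaveto
surface: zodegekodigaveto

cell CLASS=ib, POLE=ib, NUM=so, GRD=ki:
underlying: zo-degek-di-gav-to
1. f -> v, k -> g, s -> z, t -> d / _ Z: fires at position(s) 7: zodegegdigavto
2. 0 -> e / C _ C: inserts after position(s) 7, 12: zodegegedigaveto
surface: zodegegedigaveto


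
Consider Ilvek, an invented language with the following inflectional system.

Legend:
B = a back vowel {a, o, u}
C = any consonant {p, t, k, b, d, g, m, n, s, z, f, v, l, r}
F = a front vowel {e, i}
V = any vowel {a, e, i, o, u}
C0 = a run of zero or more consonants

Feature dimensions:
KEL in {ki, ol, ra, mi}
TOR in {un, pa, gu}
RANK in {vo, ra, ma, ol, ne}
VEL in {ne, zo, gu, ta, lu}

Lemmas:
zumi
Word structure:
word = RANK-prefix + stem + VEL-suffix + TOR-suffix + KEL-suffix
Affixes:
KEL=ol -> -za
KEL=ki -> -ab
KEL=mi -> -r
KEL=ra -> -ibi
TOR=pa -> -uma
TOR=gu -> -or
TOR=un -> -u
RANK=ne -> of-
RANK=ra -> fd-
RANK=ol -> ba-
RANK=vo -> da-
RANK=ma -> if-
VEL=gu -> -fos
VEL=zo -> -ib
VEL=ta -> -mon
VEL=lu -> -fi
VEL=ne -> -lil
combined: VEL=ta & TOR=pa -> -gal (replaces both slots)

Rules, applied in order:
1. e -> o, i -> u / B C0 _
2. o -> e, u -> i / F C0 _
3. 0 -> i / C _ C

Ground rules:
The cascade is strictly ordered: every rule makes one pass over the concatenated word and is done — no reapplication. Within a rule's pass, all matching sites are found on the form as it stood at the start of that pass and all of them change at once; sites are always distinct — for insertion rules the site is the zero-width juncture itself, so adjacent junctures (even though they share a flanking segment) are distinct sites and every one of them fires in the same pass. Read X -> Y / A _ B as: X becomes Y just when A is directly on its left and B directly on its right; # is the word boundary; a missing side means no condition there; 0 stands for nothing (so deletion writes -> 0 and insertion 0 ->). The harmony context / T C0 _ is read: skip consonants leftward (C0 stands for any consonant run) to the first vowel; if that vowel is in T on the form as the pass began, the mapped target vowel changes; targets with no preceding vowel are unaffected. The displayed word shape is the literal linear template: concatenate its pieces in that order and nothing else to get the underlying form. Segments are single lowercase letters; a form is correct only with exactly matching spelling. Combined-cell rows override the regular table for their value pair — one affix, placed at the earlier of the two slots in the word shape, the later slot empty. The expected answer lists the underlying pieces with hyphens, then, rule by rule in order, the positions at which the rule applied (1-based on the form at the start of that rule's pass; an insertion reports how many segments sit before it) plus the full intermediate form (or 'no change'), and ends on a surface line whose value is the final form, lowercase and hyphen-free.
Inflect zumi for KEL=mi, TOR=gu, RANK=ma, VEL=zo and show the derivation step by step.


underlying: if-zumi-ib-or-r
1. e -> o, i -> u / B C0 _: fires at position(s) 6: ifzumuiborr
2. o -> e, u -> i / F C0 _: fires at position(s) 4, 9: ifzimuiberr
3. 0 -> i / C _ C: inserts after position(s) 2, 10: ifizimuiberir
surface: ifizimuiberir


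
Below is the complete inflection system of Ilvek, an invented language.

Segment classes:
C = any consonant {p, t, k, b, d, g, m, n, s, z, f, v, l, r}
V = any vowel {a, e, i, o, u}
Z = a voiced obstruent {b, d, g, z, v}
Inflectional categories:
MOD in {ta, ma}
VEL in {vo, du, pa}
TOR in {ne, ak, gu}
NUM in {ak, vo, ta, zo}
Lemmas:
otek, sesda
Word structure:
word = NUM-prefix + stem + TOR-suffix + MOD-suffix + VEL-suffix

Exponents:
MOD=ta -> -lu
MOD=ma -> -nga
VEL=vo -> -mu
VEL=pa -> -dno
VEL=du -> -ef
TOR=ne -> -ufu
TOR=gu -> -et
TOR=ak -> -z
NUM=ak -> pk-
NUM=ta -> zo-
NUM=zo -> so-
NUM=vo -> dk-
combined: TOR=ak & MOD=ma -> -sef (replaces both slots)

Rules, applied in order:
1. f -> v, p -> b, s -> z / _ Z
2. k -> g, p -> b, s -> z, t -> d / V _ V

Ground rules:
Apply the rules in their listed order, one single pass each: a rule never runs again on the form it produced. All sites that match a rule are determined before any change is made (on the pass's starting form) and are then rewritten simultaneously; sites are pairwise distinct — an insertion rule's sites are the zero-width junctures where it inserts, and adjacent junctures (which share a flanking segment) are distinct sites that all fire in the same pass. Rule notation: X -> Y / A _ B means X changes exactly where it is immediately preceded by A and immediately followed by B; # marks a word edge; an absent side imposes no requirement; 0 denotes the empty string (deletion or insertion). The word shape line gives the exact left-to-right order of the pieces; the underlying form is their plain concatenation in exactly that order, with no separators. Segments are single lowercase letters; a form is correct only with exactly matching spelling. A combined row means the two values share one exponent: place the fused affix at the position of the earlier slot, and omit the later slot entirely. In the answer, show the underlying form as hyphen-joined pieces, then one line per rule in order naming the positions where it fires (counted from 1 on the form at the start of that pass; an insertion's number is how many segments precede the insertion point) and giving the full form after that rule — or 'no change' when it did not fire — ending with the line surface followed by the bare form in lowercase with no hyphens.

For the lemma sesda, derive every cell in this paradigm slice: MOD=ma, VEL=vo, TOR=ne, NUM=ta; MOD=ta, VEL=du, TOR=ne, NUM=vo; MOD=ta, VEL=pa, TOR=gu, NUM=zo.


cell MOD=ma, VEL=vo, TOR=ne, NUM=ta:
underlying: zo-sesda-ufu-nga-mu
1. f -> v, p -> b, s -> z / _ Z: fires at position(s) 5: zosezdaufungamu
2. k -> g, p -> b, s -> z, t -> d / V _ V: fires at position(s) 3: zozezdaufungamu
surface: zozezdaufungamu

cell MOD=ta, VEL=du, TOR=ne, NUM=vo:
underlying: dk-sesda-ufu-lu-ef
1. f -> v, p -> b, s -> z / _ Z: fires at position(s) 5: dksezdaufuluef
2. k -> g, p -> b, s -> z, t -> d / V _ V: no change
surface: dksezdaufuluef

cell MOD=ta, VEL=pa, TOR=gu, NUM=zo:
underlying: so-sesda-et-lu-dno
1. f -> v, p -> b, s -> z / _ Z: fires at position(s) 5: sosezdaetludno
2. k -> g, p -> b, s -> z, t -> d / V _ V: fires at position(s) 3: sozezdaetludno
surface: sozezdaetludno


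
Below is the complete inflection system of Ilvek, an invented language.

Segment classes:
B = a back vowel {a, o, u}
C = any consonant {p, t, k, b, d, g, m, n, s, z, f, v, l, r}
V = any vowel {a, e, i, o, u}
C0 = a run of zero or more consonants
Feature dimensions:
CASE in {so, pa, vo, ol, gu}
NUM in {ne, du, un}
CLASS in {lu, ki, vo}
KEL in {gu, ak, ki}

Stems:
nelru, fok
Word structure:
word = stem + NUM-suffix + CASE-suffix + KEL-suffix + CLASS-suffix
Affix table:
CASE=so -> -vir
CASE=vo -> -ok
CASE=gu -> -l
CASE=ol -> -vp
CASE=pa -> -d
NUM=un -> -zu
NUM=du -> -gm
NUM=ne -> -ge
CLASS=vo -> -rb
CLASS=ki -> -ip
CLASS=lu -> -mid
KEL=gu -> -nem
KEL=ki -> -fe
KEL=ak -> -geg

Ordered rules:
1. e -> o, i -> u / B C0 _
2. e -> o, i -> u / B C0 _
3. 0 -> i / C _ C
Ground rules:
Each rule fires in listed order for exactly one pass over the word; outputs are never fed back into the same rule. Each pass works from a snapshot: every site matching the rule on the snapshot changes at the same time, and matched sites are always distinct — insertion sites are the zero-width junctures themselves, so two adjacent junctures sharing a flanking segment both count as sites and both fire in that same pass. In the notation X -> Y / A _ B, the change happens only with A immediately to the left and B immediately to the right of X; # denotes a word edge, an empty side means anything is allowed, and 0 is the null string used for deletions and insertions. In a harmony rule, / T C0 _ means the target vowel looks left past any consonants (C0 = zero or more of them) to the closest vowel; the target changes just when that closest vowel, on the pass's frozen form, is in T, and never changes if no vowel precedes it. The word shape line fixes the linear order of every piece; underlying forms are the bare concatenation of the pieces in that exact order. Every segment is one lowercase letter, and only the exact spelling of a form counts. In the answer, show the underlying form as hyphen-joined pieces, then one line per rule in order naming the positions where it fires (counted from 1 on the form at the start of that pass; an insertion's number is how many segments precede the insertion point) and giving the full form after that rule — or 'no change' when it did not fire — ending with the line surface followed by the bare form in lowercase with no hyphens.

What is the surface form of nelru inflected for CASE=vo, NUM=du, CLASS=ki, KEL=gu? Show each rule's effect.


underlying: nelru-gm-ok-nem-ip
1. e -> o, i -> u / B C0 _: fires at position(s) 11: nelrugmoknomip
2. e -> o, i -> u / B C0 _: fires at position(s) 13: nelrugmoknomup
3. 0 -> i / C _ C: inserts after position(s) 3, 6, 9: nelirugimokinomup
surface: nelirugimokinomup
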